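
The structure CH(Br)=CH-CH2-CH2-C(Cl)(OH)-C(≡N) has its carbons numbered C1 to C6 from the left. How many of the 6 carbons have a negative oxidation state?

Assign +1 per bond to O/N/halogen, −1 per bond to H or an electropositive element, and 0 per bond to carbon. Tallying each carbon:
C1: 2C, 1H, 1Br → 0 − 1 + 1 = 0
C2: 3C, 1H → 0 − 1 = -1
C3: 2C, 2H → 0 − 2 = -2
C4: 2C, 2H → 0 − 2 = -2
C5: 2C, 1O, 1Cl → 0 + 1 + 1 = +2
C6: 1C, 3N → 0 + 3 = +3
3 carbons (C2, C3, C4) meet the condition.

3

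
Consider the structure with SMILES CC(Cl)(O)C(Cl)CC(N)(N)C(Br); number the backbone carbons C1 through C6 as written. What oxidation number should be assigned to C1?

Each bond to a more electronegative atom (O, N, halogen) counts +1, each bond to a less electronegative atom (H, metal, B, Si) counts −1, and each C–C bond counts 0.
C1 has one bond to C (0), one bond to H (-1), one bond to H (-1), one bond to H (-1).
Oxidation state = 0 − 1 − 1 − 1 = -3.

-3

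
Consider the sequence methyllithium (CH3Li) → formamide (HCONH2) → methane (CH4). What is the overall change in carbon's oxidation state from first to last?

Carbon oxidation states along the series — methyllithium: -4, formamide: +2, methane: -4.
Net change = -4 − (-4) = 0.

0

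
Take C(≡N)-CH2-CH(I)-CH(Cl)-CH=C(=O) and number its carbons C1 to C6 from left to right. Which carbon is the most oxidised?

C1

Bonds to more-electronegative neighbours contribute +1 each, bonds to H or metals contribute −1 each, and C–C bonds contribute 0. Tallying each carbon:
C1: 1C, 3N → 0 + 3 = +3
C2: 2C, 2H → 0 − 2 = -2
C3: 2C, 1H, 1I → 0 − 1 + 1 = 0
C4: 2C, 1H, 1Cl → 0 − 1 + 1 = 0
C5: 3C, 1H → 0 − 1 = -1
C6: 2C, 2O → 0 + 2 = +2
The most oxidised carbon is C1 at +3.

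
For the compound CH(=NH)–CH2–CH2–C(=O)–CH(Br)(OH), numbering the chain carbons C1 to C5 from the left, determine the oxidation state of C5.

+1

C5 has one bond to C (0), one bond to Br (+1), one bond to O (+1), one bond to H (-1).
Oxidation state = 0 + 1 + 1 − 1 = +1.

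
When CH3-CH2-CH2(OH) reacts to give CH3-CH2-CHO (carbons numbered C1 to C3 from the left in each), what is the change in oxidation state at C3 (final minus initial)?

Before: C3 has 1 bond to C, 2 bonds to H, 1 bond to O → oxidation state -1.
After: C3 has 1 bond to C, 1 bond to H, 2 bonds to O → oxidation state +1.
Δ = +1 − (-1) = +2, so this is an oxidation at C3.

+2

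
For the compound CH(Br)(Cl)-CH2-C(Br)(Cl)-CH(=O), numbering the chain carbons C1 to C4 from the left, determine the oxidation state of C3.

+2

Assign +1 per bond to O/N/halogen, −1 per bond to H or an electropositive element, and 0 per bond to carbon.
C3 has one bond to C (0), one bond to C (0), one bond to Br (+1), one bond to Cl (+1).
Oxidation state = 0 + 0 + 1 + 1 = +2.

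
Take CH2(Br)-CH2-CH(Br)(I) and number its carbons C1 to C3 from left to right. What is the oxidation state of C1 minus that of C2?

C1: 1C, 2H, 1Br → 0 − 2 + 1 = -1
C2: 2C, 2H → 0 − 2 = -2
Difference: -1 − (-2) = +1.

+1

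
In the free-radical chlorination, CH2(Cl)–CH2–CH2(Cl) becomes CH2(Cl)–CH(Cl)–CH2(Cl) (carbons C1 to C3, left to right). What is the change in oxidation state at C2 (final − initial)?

+2

Before: C2 has 2 bonds to C, 2 bonds to H → oxidation state -2.
After: C2 has 2 bonds to C, 1 bond to H, 1 bond to Cl → oxidation state 0.
Δ = 0 − (-2) = +2, so this is an oxidation at C2.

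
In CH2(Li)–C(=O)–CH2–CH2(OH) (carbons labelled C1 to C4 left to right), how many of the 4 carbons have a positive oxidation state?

Bonds to more-electronegative neighbours contribute +1 each, bonds to H or metals contribute −1 each, and C–C bonds contribute 0. Tallying each carbon:
C1: 1C, 2H, 1Li → 0 − 2 − 1 = -3
C2: 2C, 2O → 0 + 2 = +2
C3: 2C, 2H → 0 − 2 = -2
C4: 1C, 2H, 1O → 0 − 2 + 1 = -1
1 carbon (C2) meets the condition.

1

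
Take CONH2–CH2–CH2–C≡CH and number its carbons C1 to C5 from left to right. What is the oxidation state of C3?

C3 has one bond to C (0), one bond to C (0), one bond to H (-1), one bond to H (-1).
Oxidation state = 0 + 0 − 1 − 1 = -2.

-2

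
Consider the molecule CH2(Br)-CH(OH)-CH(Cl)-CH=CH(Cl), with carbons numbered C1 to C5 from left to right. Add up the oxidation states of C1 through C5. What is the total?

-2

Each bond to a more electronegative atom (O, N, halogen) counts +1, each bond to a less electronegative atom (H, metal, B, Si) counts −1, and each C–C bond counts 0. Tallying each carbon:
C1: 1C, 2H, 1Br → 0 − 2 + 1 = -1
C2: 2C, 1H, 1O → 0 − 1 + 1 = 0
C3: 2C, 1H, 1Cl → 0 − 1 + 1 = 0
C4: 3C, 1H → 0 − 1 = -1
C5: 2C, 1H, 1Cl → 0 − 1 + 1 = 0
Sum = -1 + 0 + 0 − 1 + 0 = -2.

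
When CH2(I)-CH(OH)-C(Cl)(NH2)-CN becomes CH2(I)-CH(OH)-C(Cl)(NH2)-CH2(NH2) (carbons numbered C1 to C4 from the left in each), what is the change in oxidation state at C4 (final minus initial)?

Before: C4 has 1 bond to C, 3 bonds to N → oxidation state +3.
After: C4 has 1 bond to C, 2 bonds to H, 1 bond to N → oxidation state -1.
Δ = -1 − (+3) = -4, so this is a reduction at C4.

-4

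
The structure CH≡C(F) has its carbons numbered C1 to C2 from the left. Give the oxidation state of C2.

C2 has a triple bond to C (3×0 = 0), one bond to F (+1).
Oxidation state = 0 + 1 = +1.

+1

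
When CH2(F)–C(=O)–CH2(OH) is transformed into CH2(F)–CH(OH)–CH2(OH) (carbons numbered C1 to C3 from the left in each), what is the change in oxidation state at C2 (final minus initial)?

-2

Before: C2 has 2 bonds to C, 2 bonds to O → oxidation state +2.
After: C2 has 2 bonds to C, 1 bond to H, 1 bond to O → oxidation state 0.
Δ = 0 − (+2) = -2, so this is a reduction at C2.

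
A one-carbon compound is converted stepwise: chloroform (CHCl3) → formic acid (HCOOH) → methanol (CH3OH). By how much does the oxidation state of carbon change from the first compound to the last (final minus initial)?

-4

Carbon oxidation states along the series — chloroform: +2, formic acid: +2, methanol: -2.
Net change = -2 − (+2) = -4.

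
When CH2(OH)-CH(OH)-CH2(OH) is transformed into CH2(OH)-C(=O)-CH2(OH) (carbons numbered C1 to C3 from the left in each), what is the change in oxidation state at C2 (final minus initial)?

+2

Before: C2 has 2 bonds to C, 1 bond to H, 1 bond to O → oxidation state 0.
After: C2 has 2 bonds to C, 2 bonds to O → oxidation state +2.
Δ = +2 − (0) = +2, so this is an oxidation at C2.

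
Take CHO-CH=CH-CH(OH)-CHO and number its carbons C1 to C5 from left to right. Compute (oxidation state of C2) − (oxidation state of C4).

-1

C2: 3C, 1H → 0 − 1 = -1
C4: 2C, 1H, 1O → 0 − 1 + 1 = 0
Difference: -1 − (0) = -1.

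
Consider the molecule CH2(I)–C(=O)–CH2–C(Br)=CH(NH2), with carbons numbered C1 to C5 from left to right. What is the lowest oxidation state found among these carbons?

-2

Assign +1 per bond to O/N/halogen, −1 per bond to H or an electropositive element, and 0 per bond to carbon. Tallying each carbon:
C1: 1C, 2H, 1I → 0 − 2 + 1 = -1
C2: 2C, 2O → 0 + 2 = +2
C3: 2C, 2H → 0 − 2 = -2
C4: 3C, 1Br → 0 + 1 = +1
C5: 2C, 1H, 1N → 0 − 1 + 1 = 0
The lowest value is -2.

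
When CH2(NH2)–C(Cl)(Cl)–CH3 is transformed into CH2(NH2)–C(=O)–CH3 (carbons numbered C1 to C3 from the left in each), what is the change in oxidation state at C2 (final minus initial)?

0

Before: C2 has 2 bonds to C, 2 bonds to Cl → oxidation state +2.
After: C2 has 2 bonds to C, 2 bonds to O → oxidation state +2.
Δ = +2 − (+2) = 0, so no net redox change at C2.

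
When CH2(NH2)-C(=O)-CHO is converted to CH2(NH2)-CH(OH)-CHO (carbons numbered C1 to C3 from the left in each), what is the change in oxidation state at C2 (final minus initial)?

Before: C2 has 2 bonds to C, 2 bonds to O → oxidation state +2.
After: C2 has 2 bonds to C, 1 bond to H, 1 bond to O → oxidation state 0.
Δ = 0 − (+2) = -2, so this is a reduction at C2.

-2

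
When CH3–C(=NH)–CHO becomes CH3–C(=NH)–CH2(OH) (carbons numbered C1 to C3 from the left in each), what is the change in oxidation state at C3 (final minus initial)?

-2

Before: C3 has 1 bond to C, 1 bond to H, 2 bonds to O → oxidation state +1.
After: C3 has 1 bond to C, 2 bonds to H, 1 bond to O → oxidation state -1.
Δ = -1 − (+1) = -2, so this is a reduction at C3.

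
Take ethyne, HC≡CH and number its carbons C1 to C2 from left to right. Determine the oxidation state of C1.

-1

Assign +1 per bond to O/N/halogen, −1 per bond to H or an electropositive element, and 0 per bond to carbon.
C1 has one bond to H (-1), a triple bond to C (3×0 = 0).
Oxidation state = -1 + 0 = -1.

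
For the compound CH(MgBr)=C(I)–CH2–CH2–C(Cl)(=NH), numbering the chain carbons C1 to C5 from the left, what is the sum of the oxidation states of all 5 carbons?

-2

Tallying each carbon's bonds:
C1: 2C, 1H, 1Mg → 0 − 1 − 1 = -2
C2: 3C, 1I → 0 + 1 = +1
C3: 2C, 2H → 0 − 2 = -2
C4: 2C, 2H → 0 − 2 = -2
C5: 1C, 2N, 1Cl → 0 + 2 + 1 = +3
Sum = -2 + 1 − 2 − 2 + 3 = -2.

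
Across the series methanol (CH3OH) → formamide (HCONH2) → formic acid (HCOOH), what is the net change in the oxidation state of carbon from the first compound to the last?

Carbon oxidation states along the series — methanol: -2, formamide: +2, formic acid: +2.
Net change = +2 − (-2) = +4.

+4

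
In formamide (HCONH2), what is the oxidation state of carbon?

Assign +1 per bond to O/N/halogen, −1 per bond to H or an electropositive element, and 0 per bond to carbon.
The carbon has one bond to H (-1), a double bond to O (2×+1 = +2), one bond to N (+1).
Oxidation state = -1 + 2 + 1 = +2.

+2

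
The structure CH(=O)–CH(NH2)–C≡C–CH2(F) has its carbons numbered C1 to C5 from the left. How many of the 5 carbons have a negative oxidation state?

Assign +1 per bond to O/N/halogen, −1 per bond to H or an electropositive element, and 0 per bond to carbon. Tallying each carbon:
C1: 1C, 1H, 2O → 0 − 1 + 2 = +1
C2: 2C, 1H, 1N → 0 − 1 + 1 = 0
C3: 4C → 0 = 0
C4: 4C → 0 = 0
C5: 1C, 2H, 1F → 0 − 2 + 1 = -1
1 carbon (C5) meets the condition.

1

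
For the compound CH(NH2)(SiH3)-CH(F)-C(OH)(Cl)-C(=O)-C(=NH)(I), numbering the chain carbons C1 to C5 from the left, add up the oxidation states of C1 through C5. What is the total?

Count +1 for every bond to an atom more electronegative than carbon and −1 for every bond to one less electronegative; C–C bonds are 0. Tallying each carbon:
C1: 1C, 1H, 1N, 1Si → 0 − 1 + 1 − 1 = -1
C2: 2C, 1H, 1F → 0 − 1 + 1 = 0
C3: 2C, 1O, 1Cl → 0 + 1 + 1 = +2
C4: 2C, 2O → 0 + 2 = +2
C5: 1C, 2N, 1I → 0 + 2 + 1 = +3
Sum = -1 + 0 + 2 + 2 + 3 = +6.

+6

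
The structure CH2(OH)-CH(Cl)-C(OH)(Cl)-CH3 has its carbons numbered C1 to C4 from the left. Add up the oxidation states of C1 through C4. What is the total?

-2

Each bond to a more electronegative atom (O, N, halogen) counts +1, each bond to a less electronegative atom (H, metal, B, Si) counts −1, and each C–C bond counts 0. Tallying each carbon:
C1: 1C, 2H, 1O → 0 − 2 + 1 = -1
C2: 2C, 1H, 1Cl → 0 − 1 + 1 = 0
C3: 2C, 1O, 1Cl → 0 + 1 + 1 = +2
C4: 1C, 3H → 0 − 3 = -3
Sum = -1 + 0 + 2 − 3 = -2.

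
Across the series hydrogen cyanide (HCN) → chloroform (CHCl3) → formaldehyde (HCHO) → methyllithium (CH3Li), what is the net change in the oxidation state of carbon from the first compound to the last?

Carbon oxidation states along the series — hydrogen cyanide: +2, chloroform: +2, formaldehyde: 0, methyllithium: -4.
Net change = -4 − (+2) = -6.

-6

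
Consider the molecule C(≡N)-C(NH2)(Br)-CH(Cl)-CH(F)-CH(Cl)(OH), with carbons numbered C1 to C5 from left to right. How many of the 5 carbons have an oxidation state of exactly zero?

Bonds to more-electronegative neighbours contribute +1 each, bonds to H or metals contribute −1 each, and C–C bonds contribute 0. Tallying each carbon:
C1: 1C, 3N → 0 + 3 = +3
C2: 2C, 1N, 1Br → 0 + 1 + 1 = +2
C3: 2C, 1H, 1Cl → 0 − 1 + 1 = 0
C4: 2C, 1H, 1F → 0 − 1 + 1 = 0
C5: 1C, 1H, 1O, 1Cl → 0 − 1 + 1 + 1 = +1
2 carbons (C3, C4) meet the condition.

2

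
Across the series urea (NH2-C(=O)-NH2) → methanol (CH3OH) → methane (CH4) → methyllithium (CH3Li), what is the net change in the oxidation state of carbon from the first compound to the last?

-8

Carbon oxidation states along the series — urea: +4, methanol: -2, methane: -4, methyllithium: -4.
Net change = -4 − (+4) = -8.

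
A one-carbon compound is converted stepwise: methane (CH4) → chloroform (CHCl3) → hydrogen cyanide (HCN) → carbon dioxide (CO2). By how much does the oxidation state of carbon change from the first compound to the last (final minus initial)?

Carbon oxidation states along the series — methane: -4, chloroform: +2, hydrogen cyanide: +2, carbon dioxide: +4.
Net change = +4 − (-4) = +8.

+8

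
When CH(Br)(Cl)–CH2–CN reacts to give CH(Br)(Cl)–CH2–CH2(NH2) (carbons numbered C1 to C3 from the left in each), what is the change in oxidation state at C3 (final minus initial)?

Before: C3 has 1 bond to C, 3 bonds to N → oxidation state +3.
After: C3 has 1 bond to C, 2 bonds to H, 1 bond to N → oxidation state -1.
Δ = -1 − (+3) = -4, so this is a reduction at C3.

-4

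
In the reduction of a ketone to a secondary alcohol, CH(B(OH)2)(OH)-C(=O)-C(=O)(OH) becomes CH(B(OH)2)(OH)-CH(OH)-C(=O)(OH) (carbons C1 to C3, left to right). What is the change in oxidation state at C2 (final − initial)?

-2

Before: C2 has 2 bonds to C, 2 bonds to O → oxidation state +2.
After: C2 has 2 bonds to C, 1 bond to H, 1 bond to O → oxidation state 0.
Δ = 0 − (+2) = -2, so this is a reduction at C2.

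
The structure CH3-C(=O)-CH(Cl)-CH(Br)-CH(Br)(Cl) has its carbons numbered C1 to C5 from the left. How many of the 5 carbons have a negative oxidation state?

Tallying each carbon's bonds:
C1: 1C, 3H → 0 − 3 = -3
C2: 2C, 2O → 0 + 2 = +2
C3: 2C, 1H, 1Cl → 0 − 1 + 1 = 0
C4: 2C, 1H, 1Br → 0 − 1 + 1 = 0
C5: 1C, 1H, 1Cl, 1Br → 0 − 1 + 1 + 1 = +1
1 carbon (C1) meets the condition.

1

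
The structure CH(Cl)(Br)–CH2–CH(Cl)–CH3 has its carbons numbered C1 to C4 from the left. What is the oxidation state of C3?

0

Each bond to a more electronegative atom (O, N, halogen) counts +1, each bond to a less electronegative atom (H, metal, B, Si) counts −1, and each C–C bond counts 0.
C3 has one bond to C (0), one bond to C (0), one bond to H (-1), one bond to Cl (+1).
Oxidation state = 0 + 0 − 1 + 1 = 0.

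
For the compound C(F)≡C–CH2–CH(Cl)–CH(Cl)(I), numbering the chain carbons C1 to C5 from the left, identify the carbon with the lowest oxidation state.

C3

Tallying each carbon's bonds:
C1: 3C, 1F → 0 + 1 = +1
C2: 4C → 0 = 0
C3: 2C, 2H → 0 − 2 = -2
C4: 2C, 1H, 1Cl → 0 − 1 + 1 = 0
C5: 1C, 1H, 1Cl, 1I → 0 − 1 + 1 + 1 = +1
The most reduced carbon is C3 at -2.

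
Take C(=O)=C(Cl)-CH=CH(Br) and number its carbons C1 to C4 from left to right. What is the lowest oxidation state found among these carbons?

Tallying each carbon's bonds:
C1: 2C, 2O → 0 + 2 = +2
C2: 3C, 1Cl → 0 + 1 = +1
C3: 3C, 1H → 0 − 1 = -1
C4: 2C, 1H, 1Br → 0 − 1 + 1 = 0
The lowest value is -1.

-1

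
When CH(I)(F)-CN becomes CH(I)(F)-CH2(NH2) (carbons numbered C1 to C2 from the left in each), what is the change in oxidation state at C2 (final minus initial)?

-4

Before: C2 has 1 bond to C, 3 bonds to N → oxidation state +3.
After: C2 has 1 bond to C, 2 bonds to H, 1 bond to N → oxidation state -1.
Δ = -1 − (+3) = -4, so this is a reduction at C2.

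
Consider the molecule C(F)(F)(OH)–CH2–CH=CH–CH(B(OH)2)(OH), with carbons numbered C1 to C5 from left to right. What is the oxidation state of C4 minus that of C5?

0

C4: 3C, 1H → 0 − 1 = -1
C5: 1C, 1H, 1O, 1B → 0 − 1 + 1 − 1 = -1
Difference: -1 − (-1) = 0.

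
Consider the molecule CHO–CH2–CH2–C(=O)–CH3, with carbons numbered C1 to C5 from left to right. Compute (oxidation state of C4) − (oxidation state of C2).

+4

C4: 2C, 2O → 0 + 2 = +2
C2: 2C, 2H → 0 − 2 = -2
Difference: +2 − (-2) = +4.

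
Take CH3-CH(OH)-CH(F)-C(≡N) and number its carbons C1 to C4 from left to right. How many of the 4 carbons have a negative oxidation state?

1

Bonds to more-electronegative neighbours contribute +1 each, bonds to H or metals contribute −1 each, and C–C bonds contribute 0. Tallying each carbon:
C1: 1C, 3H → 0 − 3 = -3
C2: 2C, 1H, 1O → 0 − 1 + 1 = 0
C3: 2C, 1H, 1F → 0 − 1 + 1 = 0
C4: 1C, 3N → 0 + 3 = +3
1 carbon (C1) meets the condition.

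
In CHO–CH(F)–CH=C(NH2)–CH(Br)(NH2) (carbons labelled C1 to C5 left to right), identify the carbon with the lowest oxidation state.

C3

Assign +1 per bond to O/N/halogen, −1 per bond to H or an electropositive element, and 0 per bond to carbon. Tallying each carbon:
C1: 1C, 1H, 2O → 0 − 1 + 2 = +1
C2: 2C, 1H, 1F → 0 − 1 + 1 = 0
C3: 3C, 1H → 0 − 1 = -1
C4: 3C, 1N → 0 + 1 = +1
C5: 1C, 1H, 1N, 1Br → 0 − 1 + 1 + 1 = +1
The most reduced carbon is C3 at -1.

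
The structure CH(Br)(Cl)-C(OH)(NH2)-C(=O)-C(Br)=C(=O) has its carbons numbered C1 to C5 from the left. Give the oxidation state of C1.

C1 has one bond to C (0), one bond to Br (+1), one bond to H (-1), one bond to Cl (+1).
Oxidation state = 0 + 1 − 1 + 1 = +1.

+1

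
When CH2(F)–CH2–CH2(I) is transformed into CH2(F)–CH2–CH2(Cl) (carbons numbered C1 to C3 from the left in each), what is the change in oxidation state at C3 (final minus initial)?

Before: C3 has 1 bond to C, 2 bonds to H, 1 bond to I → oxidation state -1.
After: C3 has 1 bond to C, 2 bonds to H, 1 bond to Cl → oxidation state -1.
Δ = -1 − (-1) = 0, so no net redox change at C3.

0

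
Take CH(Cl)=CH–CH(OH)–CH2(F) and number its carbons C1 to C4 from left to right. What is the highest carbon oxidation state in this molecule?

Tallying each carbon's bonds:
C1: 2C, 1H, 1Cl → 0 − 1 + 1 = 0
C2: 3C, 1H → 0 − 1 = -1
C3: 2C, 1H, 1O → 0 − 1 + 1 = 0
C4: 1C, 2H, 1F → 0 − 2 + 1 = -1
The highest value is 0.

0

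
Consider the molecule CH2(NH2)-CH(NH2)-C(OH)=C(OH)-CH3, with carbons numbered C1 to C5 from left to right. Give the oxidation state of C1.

Assign +1 per bond to O/N/halogen, −1 per bond to H or an electropositive element, and 0 per bond to carbon.
C1 has one bond to C (0), one bond to N (+1), one bond to H (-1), one bond to H (-1).
Oxidation state = 0 + 1 − 1 − 1 = -1.

-1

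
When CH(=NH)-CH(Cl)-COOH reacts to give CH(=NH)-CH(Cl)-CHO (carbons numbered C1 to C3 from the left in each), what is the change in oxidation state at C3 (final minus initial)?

Before: C3 has 1 bond to C, 3 bonds to O → oxidation state +3.
After: C3 has 1 bond to C, 1 bond to H, 2 bonds to O → oxidation state +1.
Δ = +1 − (+3) = -2, so this is a reduction at C3.

-2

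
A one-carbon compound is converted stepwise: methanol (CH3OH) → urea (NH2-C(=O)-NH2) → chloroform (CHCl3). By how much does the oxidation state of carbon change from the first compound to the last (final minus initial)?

Carbon oxidation states along the series — methanol: -2, urea: +4, chloroform: +2.
Net change = +2 − (-2) = +4.

+4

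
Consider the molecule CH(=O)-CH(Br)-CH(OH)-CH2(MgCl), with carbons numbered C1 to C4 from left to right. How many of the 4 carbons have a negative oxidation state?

1

Tallying each carbon's bonds:
C1: 1C, 1H, 2O → 0 − 1 + 2 = +1
C2: 2C, 1H, 1Br → 0 − 1 + 1 = 0
C3: 2C, 1H, 1O → 0 − 1 + 1 = 0
C4: 1C, 2H, 1Mg → 0 − 2 − 1 = -3
1 carbon (C4) meets the condition.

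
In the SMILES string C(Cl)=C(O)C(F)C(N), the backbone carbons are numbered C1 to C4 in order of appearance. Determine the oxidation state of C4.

-1

Bonds to more-electronegative neighbours contribute +1 each, bonds to H or metals contribute −1 each, and C–C bonds contribute 0.
C4 has one bond to C (0), one bond to H (-1), one bond to N (+1), one bond to H (-1).
Oxidation state = 0 − 1 + 1 − 1 = -1.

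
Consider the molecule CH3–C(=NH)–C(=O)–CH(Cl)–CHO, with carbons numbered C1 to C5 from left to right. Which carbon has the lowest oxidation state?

Tallying each carbon's bonds:
C1: 1C, 3H → 0 − 3 = -3
C2: 2C, 2N → 0 + 2 = +2
C3: 2C, 2O → 0 + 2 = +2
C4: 2C, 1H, 1Cl → 0 − 1 + 1 = 0
C5: 1C, 1H, 2O → 0 − 1 + 2 = +1
The most reduced carbon is C1 at -3.

C1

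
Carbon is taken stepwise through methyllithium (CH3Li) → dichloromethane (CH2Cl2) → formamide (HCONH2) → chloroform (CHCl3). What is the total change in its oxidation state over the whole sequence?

Carbon oxidation states along the series — methyllithium: -4, dichloromethane: 0, formamide: +2, chloroform: +2.
Net change = +2 − (-4) = +6.

+6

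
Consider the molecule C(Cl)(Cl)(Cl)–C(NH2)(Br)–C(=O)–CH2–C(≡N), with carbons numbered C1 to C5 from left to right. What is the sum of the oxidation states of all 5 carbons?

Assign +1 per bond to O/N/halogen, −1 per bond to H or an electropositive element, and 0 per bond to carbon. Tallying each carbon:
C1: 1C, 3Cl → 0 + 3 = +3
C2: 2C, 1N, 1Br → 0 + 1 + 1 = +2
C3: 2C, 2O → 0 + 2 = +2
C4: 2C, 2H → 0 − 2 = -2
C5: 1C, 3N → 0 + 3 = +3
Sum = +3 + 2 + 2 − 2 + 3 = +8.

+8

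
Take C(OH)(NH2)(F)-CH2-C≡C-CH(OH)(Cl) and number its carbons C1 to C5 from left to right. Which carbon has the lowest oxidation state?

Tallying each carbon's bonds:
C1: 1C, 1O, 1N, 1F → 0 + 1 + 1 + 1 = +3
C2: 2C, 2H → 0 − 2 = -2
C3: 4C → 0 = 0
C4: 4C → 0 = 0
C5: 1C, 1H, 1O, 1Cl → 0 − 1 + 1 + 1 = +1
The most reduced carbon is C2 at -2.

C2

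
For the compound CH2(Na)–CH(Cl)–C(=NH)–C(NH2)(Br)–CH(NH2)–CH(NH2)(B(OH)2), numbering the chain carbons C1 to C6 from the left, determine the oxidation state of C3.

+2

C3 has one bond to C (0), one bond to C (0), a double bond to N (2×+1 = +2).
Oxidation state = 0 + 0 + 2 = +2.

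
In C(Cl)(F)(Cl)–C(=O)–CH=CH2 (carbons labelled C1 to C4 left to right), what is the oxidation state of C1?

+3

Count +1 for every bond to an atom more electronegative than carbon and −1 for every bond to one less electronegative; C–C bonds are 0.
C1 has one bond to C (0), one bond to Cl (+1), one bond to F (+1), one bond to Cl (+1).
Oxidation state = 0 + 1 + 1 + 1 = +3.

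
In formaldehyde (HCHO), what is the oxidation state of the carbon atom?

Count +1 for every bond to an atom more electronegative than carbon and −1 for every bond to one less electronegative; C–C bonds are 0.
The carbon has one bond to H (-1), one bond to H (-1), a double bond to O (2×+1 = +2).
Oxidation state = -1 − 1 + 2 = 0.

0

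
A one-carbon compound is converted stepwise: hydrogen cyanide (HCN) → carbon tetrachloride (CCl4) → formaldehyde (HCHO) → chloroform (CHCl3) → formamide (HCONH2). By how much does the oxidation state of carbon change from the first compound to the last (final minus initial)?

Carbon oxidation states along the series — hydrogen cyanide: +2, carbon tetrachloride: +4, formaldehyde: 0, chloroform: +2, formamide: +2.
Net change = +2 − (+2) = 0.

0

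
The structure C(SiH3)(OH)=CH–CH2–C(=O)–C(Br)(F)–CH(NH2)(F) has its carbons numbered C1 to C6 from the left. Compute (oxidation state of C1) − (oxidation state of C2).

+1

C1: 2C, 1O, 1Si → 0 + 1 − 1 = 0
C2: 3C, 1H → 0 − 1 = -1
Difference: 0 − (-1) = +1.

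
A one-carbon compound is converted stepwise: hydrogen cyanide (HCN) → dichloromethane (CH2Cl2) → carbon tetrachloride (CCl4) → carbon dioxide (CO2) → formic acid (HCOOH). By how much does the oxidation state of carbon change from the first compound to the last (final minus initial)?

0

Carbon oxidation states along the series — hydrogen cyanide: +2, dichloromethane: 0, carbon tetrachloride: +4, carbon dioxide: +4, formic acid: +2.
Net change = +2 − (+2) = 0.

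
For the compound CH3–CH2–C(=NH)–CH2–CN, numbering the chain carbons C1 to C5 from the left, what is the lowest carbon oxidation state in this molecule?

Each bond to a more electronegative atom (O, N, halogen) counts +1, each bond to a less electronegative atom (H, metal, B, Si) counts −1, and each C–C bond counts 0. Tallying each carbon:
C1: 1C, 3H → 0 − 3 = -3
C2: 2C, 2H → 0 − 2 = -2
C3: 2C, 2N → 0 + 2 = +2
C4: 2C, 2H → 0 − 2 = -2
C5: 1C, 3N → 0 + 3 = +3
The lowest value is -3.

-3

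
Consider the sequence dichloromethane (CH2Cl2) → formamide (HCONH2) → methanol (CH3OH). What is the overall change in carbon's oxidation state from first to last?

-2

Carbon oxidation states along the series — dichloromethane: 0, formamide: +2, methanol: -2.
Net change = -2 − (0) = -2.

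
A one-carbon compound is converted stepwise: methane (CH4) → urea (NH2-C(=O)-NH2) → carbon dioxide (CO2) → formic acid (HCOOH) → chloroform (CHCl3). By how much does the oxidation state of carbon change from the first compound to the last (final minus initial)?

+6

Carbon oxidation states along the series — methane: -4, urea: +4, carbon dioxide: +4, formic acid: +2, chloroform: +2.
Net change = +2 − (-4) = +6.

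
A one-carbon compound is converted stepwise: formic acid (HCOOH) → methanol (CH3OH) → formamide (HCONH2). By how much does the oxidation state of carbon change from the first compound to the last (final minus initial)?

0

Carbon oxidation states along the series — formic acid: +2, methanol: -2, formamide: +2.
Net change = +2 − (+2) = 0.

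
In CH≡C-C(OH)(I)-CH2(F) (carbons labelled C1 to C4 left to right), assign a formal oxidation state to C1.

-1

Count +1 for every bond to an atom more electronegative than carbon and −1 for every bond to one less electronegative; C–C bonds are 0.
C1 has a triple bond to C (3×0 = 0), one bond to H (-1).
Oxidation state = 0 − 1 = -1.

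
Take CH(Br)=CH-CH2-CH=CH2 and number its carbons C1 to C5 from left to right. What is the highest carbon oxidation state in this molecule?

Tallying each carbon's bonds:
C1: 2C, 1H, 1Br → 0 − 1 + 1 = 0
C2: 3C, 1H → 0 − 1 = -1
C3: 2C, 2H → 0 − 2 = -2
C4: 3C, 1H → 0 − 1 = -1
C5: 2C, 2H → 0 − 2 = -2
The highest value is 0.

0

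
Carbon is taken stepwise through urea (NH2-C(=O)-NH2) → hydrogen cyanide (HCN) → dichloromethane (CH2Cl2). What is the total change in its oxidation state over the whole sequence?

-4

Carbon oxidation states along the series — urea: +4, hydrogen cyanide: +2, dichloromethane: 0.
Net change = 0 − (+4) = -4.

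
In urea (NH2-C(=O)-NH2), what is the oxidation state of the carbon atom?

Assign +1 per bond to O/N/halogen, −1 per bond to H or an electropositive element, and 0 per bond to carbon.
The carbon has one bond to N (+1), a double bond to O (2×+1 = +2), one bond to N (+1).
Oxidation state = +1 + 2 + 1 = +4.

+4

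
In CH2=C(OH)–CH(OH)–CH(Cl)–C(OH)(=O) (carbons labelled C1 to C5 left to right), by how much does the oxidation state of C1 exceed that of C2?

C1: 2C, 2H → 0 − 2 = -2
C2: 3C, 1O → 0 + 1 = +1
Difference: -2 − (+1) = -3.

-3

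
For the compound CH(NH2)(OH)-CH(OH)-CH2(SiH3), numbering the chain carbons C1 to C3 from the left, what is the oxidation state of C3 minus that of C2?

C3: 1C, 2H, 1Si → 0 − 2 − 1 = -3
C2: 2C, 1H, 1O → 0 − 1 + 1 = 0
Difference: -3 − (0) = -3.

-3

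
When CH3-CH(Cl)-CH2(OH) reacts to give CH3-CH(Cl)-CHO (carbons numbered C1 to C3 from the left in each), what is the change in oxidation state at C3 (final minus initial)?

Before: C3 has 1 bond to C, 2 bonds to H, 1 bond to O → oxidation state -1.
After: C3 has 1 bond to C, 1 bond to H, 2 bonds to O → oxidation state +1.
Δ = +1 − (-1) = +2, so this is an oxidation at C3.

+2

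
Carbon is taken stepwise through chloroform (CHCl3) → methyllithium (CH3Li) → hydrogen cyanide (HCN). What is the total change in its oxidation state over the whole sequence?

0

Carbon oxidation states along the series — chloroform: +2, methyllithium: -4, hydrogen cyanide: +2.
Net change = +2 − (+2) = 0.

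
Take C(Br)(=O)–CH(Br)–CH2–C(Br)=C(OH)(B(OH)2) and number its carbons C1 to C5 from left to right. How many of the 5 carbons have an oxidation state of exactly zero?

Tallying each carbon's bonds:
C1: 1C, 2O, 1Br → 0 + 2 + 1 = +3
C2: 2C, 1H, 1Br → 0 − 1 + 1 = 0
C3: 2C, 2H → 0 − 2 = -2
C4: 3C, 1Br → 0 + 1 = +1
C5: 2C, 1O, 1B → 0 + 1 − 1 = 0
2 carbons (C2, C5) meet the condition.

2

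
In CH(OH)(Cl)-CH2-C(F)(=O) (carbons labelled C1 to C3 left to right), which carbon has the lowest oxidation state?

Tallying each carbon's bonds:
C1: 1C, 1H, 1O, 1Cl → 0 − 1 + 1 + 1 = +1
C2: 2C, 2H → 0 − 2 = -2
C3: 1C, 2O, 1F → 0 + 2 + 1 = +3
The most reduced carbon is C2 at -2.

C2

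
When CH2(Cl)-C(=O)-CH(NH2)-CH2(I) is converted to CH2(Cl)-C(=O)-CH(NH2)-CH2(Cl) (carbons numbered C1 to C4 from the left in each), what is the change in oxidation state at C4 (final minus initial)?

Before: C4 has 1 bond to C, 2 bonds to H, 1 bond to I → oxidation state -1.
After: C4 has 1 bond to C, 2 bonds to H, 1 bond to Cl → oxidation state -1.
Δ = -1 − (-1) = 0, so no net redox change at C4.

0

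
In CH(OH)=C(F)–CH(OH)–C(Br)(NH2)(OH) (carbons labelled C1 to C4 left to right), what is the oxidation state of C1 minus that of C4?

C1: 2C, 1H, 1O → 0 − 1 + 1 = 0
C4: 1C, 1O, 1N, 1Br → 0 + 1 + 1 + 1 = +3
Difference: 0 − (+3) = -3.

-3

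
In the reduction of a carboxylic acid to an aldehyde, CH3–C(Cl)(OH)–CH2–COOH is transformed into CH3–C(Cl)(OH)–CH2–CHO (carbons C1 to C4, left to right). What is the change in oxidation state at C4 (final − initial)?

Before: C4 has 1 bond to C, 3 bonds to O → oxidation state +3.
After: C4 has 1 bond to C, 1 bond to H, 2 bonds to O → oxidation state +1.
Δ = +1 − (+3) = -2, so this is a reduction at C4.

-2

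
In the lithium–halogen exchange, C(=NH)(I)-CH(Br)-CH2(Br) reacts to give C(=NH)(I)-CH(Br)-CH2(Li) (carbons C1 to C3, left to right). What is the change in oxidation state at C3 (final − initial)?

Before: C3 has 1 bond to C, 2 bonds to H, 1 bond to Br → oxidation state -1.
After: C3 has 1 bond to C, 2 bonds to H, 1 bond to Li → oxidation state -3.
Δ = -3 − (-1) = -2, so this is a reduction at C3.

-2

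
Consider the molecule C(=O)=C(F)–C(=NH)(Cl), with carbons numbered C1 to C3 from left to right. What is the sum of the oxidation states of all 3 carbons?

+6

Tallying each carbon's bonds:
C1: 2C, 2O → 0 + 2 = +2
C2: 3C, 1F → 0 + 1 = +1
C3: 1C, 2N, 1Cl → 0 + 2 + 1 = +3
Sum = +2 + 1 + 3 = +6.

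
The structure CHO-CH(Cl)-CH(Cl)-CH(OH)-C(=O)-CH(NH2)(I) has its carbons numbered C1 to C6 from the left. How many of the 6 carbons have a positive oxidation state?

Bonds to more-electronegative neighbours contribute +1 each, bonds to H or metals contribute −1 each, and C–C bonds contribute 0. Tallying each carbon:
C1: 1C, 1H, 2O → 0 − 1 + 2 = +1
C2: 2C, 1H, 1Cl → 0 − 1 + 1 = 0
C3: 2C, 1H, 1Cl → 0 − 1 + 1 = 0
C4: 2C, 1H, 1O → 0 − 1 + 1 = 0
C5: 2C, 2O → 0 + 2 = +2
C6: 1C, 1H, 1N, 1I → 0 − 1 + 1 + 1 = +1
3 carbons (C1, C5, C6) meet the condition.

3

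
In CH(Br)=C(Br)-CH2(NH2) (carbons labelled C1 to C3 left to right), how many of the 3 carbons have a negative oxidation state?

1

Count +1 for every bond to an atom more electronegative than carbon and −1 for every bond to one less electronegative; C–C bonds are 0. Tallying each carbon:
C1: 2C, 1H, 1Br → 0 − 1 + 1 = 0
C2: 3C, 1Br → 0 + 1 = +1
C3: 1C, 2H, 1N → 0 − 2 + 1 = -1
1 carbon (C3) meets the condition.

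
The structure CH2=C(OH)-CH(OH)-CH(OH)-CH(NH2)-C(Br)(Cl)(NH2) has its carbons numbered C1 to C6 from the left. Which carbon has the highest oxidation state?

Tallying each carbon's bonds:
C1: 2C, 2H → 0 − 2 = -2
C2: 3C, 1O → 0 + 1 = +1
C3: 2C, 1H, 1O → 0 − 1 + 1 = 0
C4: 2C, 1H, 1O → 0 − 1 + 1 = 0
C5: 2C, 1H, 1N → 0 − 1 + 1 = 0
C6: 1C, 1N, 1Cl, 1Br → 0 + 1 + 1 + 1 = +3
The most oxidised carbon is C6 at +3.

C6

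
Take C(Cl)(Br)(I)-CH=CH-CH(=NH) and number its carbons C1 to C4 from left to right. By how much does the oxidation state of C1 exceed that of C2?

+4

C1: 1C, 1Cl, 1Br, 1I → 0 + 1 + 1 + 1 = +3
C2: 3C, 1H → 0 − 1 = -1
Difference: +3 − (-1) = +4.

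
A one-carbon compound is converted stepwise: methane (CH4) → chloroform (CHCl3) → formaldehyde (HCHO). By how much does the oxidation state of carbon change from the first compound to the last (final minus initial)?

+4

Carbon oxidation states along the series — methane: -4, chloroform: +2, formaldehyde: 0.
Net change = 0 − (-4) = +4.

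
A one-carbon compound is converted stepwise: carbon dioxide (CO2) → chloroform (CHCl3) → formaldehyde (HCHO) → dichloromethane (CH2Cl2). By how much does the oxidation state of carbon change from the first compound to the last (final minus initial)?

Carbon oxidation states along the series — carbon dioxide: +4, chloroform: +2, formaldehyde: 0, dichloromethane: 0.
Net change = 0 − (+4) = -4.

-4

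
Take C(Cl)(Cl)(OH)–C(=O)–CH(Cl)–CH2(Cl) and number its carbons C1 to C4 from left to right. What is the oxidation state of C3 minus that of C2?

-2

C3: 2C, 1H, 1Cl → 0 − 1 + 1 = 0
C2: 2C, 2O → 0 + 2 = +2
Difference: 0 − (+2) = -2.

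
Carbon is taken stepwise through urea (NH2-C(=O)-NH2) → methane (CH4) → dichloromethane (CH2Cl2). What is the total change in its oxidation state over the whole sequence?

-4

Carbon oxidation states along the series — urea: +4, methane: -4, dichloromethane: 0.
Net change = 0 − (+4) = -4.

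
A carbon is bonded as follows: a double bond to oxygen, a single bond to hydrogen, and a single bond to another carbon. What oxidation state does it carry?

+1

The carbon has one bond to C (0), a double bond to O (2×+1 = +2), one bond to H (-1).
Oxidation state = 0 + 2 − 1 = +1.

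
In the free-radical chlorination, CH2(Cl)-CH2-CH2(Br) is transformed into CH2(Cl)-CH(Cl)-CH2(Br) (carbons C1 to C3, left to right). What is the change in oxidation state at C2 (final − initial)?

+2

Before: C2 has 2 bonds to C, 2 bonds to H → oxidation state -2.
After: C2 has 2 bonds to C, 1 bond to H, 1 bond to Cl → oxidation state 0.
Δ = 0 − (-2) = +2, so this is an oxidation at C2.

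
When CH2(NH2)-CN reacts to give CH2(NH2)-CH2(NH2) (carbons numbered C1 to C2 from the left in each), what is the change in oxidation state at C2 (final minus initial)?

-4

Before: C2 has 1 bond to C, 3 bonds to N → oxidation state +3.
After: C2 has 1 bond to C, 2 bonds to H, 1 bond to N → oxidation state -1.
Δ = -1 − (+3) = -4, so this is a reduction at C2.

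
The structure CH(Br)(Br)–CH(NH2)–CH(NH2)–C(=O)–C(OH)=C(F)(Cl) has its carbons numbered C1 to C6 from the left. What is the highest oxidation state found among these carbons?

Assign +1 per bond to O/N/halogen, −1 per bond to H or an electropositive element, and 0 per bond to carbon. Tallying each carbon:
C1: 1C, 1H, 2Br → 0 − 1 + 2 = +1
C2: 2C, 1H, 1N → 0 − 1 + 1 = 0
C3: 2C, 1H, 1N → 0 − 1 + 1 = 0
C4: 2C, 2O → 0 + 2 = +2
C5: 3C, 1O → 0 + 1 = +1
C6: 2C, 1F, 1Cl → 0 + 1 + 1 = +2
The highest value is +2.

+2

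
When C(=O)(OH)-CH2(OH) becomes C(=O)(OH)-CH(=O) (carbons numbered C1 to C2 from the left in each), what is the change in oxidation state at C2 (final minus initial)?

Before: C2 has 1 bond to C, 2 bonds to H, 1 bond to O → oxidation state -1.
After: C2 has 1 bond to C, 1 bond to H, 2 bonds to O → oxidation state +1.
Δ = +1 − (-1) = +2, so this is an oxidation at C2.

+2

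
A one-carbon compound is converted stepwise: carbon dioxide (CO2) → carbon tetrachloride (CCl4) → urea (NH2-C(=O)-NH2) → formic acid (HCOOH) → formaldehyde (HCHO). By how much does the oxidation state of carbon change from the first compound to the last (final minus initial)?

-4

Carbon oxidation states along the series — carbon dioxide: +4, carbon tetrachloride: +4, urea: +4, formic acid: +2, formaldehyde: 0.
Net change = 0 − (+4) = -4.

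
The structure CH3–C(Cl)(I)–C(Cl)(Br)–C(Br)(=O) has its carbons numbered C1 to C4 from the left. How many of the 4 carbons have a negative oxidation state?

1

Tallying each carbon's bonds:
C1: 1C, 3H → 0 − 3 = -3
C2: 2C, 1Cl, 1I → 0 + 1 + 1 = +2
C3: 2C, 1Cl, 1Br → 0 + 1 + 1 = +2
C4: 1C, 2O, 1Br → 0 + 2 + 1 = +3
1 carbon (C1) meets the condition.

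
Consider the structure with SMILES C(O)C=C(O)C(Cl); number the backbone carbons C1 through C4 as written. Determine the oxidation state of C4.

-1

Count +1 for every bond to an atom more electronegative than carbon and −1 for every bond to one less electronegative; C–C bonds are 0.
C4 has one bond to C (0), one bond to Cl (+1), one bond to H (-1), one bond to H (-1).
Oxidation state = 0 + 1 − 1 − 1 = -1.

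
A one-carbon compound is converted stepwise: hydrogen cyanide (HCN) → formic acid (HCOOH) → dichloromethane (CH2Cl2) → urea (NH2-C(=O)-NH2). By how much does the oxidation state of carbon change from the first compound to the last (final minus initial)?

Carbon oxidation states along the series — hydrogen cyanide: +2, formic acid: +2, dichloromethane: 0, urea: +4.
Net change = +4 − (+2) = +2.

+2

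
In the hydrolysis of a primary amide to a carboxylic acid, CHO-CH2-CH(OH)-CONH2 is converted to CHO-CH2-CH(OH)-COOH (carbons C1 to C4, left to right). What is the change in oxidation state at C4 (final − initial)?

0

Before: C4 has 1 bond to C, 2 bonds to O, 1 bond to N → oxidation state +3.
After: C4 has 1 bond to C, 3 bonds to O → oxidation state +3.
Δ = +3 − (+3) = 0, so no net redox change at C4.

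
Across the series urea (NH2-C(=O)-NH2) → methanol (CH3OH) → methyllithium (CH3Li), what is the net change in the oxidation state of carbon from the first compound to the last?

Carbon oxidation states along the series — urea: +4, methanol: -2, methyllithium: -4.
Net change = -4 − (+4) = -8.

-8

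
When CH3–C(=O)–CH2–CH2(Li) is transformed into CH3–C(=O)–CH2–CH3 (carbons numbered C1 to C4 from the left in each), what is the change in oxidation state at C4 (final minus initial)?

Before: C4 has 1 bond to C, 2 bonds to H, 1 bond to Li → oxidation state -3.
After: C4 has 1 bond to C, 3 bonds to H → oxidation state -3.
Δ = -3 − (-3) = 0, so no net redox change at C4.

0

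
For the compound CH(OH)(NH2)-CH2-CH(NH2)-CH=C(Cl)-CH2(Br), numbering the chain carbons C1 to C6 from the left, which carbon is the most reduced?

Each bond to a more electronegative atom (O, N, halogen) counts +1, each bond to a less electronegative atom (H, metal, B, Si) counts −1, and each C–C bond counts 0. Tallying each carbon:
C1: 1C, 1H, 1O, 1N → 0 − 1 + 1 + 1 = +1
C2: 2C, 2H → 0 − 2 = -2
C3: 2C, 1H, 1N → 0 − 1 + 1 = 0
C4: 3C, 1H → 0 − 1 = -1
C5: 3C, 1Cl → 0 + 1 = +1
C6: 1C, 2H, 1Br → 0 − 2 + 1 = -1
The most reduced carbon is C2 at -2.

C2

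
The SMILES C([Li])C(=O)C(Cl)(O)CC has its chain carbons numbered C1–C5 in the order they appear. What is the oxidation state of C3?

+2

C3 has one bond to C (0), one bond to C (0), one bond to Cl (+1), one bond to O (+1).
Oxidation state = 0 + 0 + 1 + 1 = +2.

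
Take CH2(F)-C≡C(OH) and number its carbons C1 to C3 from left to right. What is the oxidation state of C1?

-1

C1 has one bond to C (0), one bond to H (-1), one bond to H (-1), one bond to F (+1).
Oxidation state = 0 − 1 − 1 + 1 = -1.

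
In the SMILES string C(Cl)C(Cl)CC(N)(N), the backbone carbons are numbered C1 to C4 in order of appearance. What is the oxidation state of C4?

Each bond to a more electronegative atom (O, N, halogen) counts +1, each bond to a less electronegative atom (H, metal, B, Si) counts −1, and each C–C bond counts 0.
C4 has one bond to C (0), one bond to N (+1), one bond to N (+1), one bond to H (-1).
Oxidation state = 0 + 1 + 1 − 1 = +1.

+1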